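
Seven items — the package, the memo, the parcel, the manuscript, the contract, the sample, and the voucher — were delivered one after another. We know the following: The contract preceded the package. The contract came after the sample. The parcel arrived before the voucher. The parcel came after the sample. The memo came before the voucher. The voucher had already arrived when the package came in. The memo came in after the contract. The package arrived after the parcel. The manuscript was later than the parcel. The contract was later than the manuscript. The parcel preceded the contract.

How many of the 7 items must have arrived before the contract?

Directly stated before the contract: the manuscript, the parcel, and the sample.
That's the manuscript, the parcel, and the sample — 3 in all.

3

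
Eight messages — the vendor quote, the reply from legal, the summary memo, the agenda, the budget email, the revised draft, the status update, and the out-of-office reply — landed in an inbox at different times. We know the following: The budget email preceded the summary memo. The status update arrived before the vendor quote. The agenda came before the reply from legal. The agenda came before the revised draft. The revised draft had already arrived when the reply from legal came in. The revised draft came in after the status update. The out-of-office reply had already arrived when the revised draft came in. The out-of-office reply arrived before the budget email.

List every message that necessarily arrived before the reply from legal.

the agenda, the out-of-office reply, the revised draft, the status update

Directly stated before the reply from legal: the agenda and the revised draft.
The out-of-office reply reaches the reply from legal via the out-of-office reply → the revised draft → the reply from legal.
The status update reaches the reply from legal via the status update → the revised draft → the reply from legal.
No chain forces the budget email (or any of the others) ahead of the reply from legal.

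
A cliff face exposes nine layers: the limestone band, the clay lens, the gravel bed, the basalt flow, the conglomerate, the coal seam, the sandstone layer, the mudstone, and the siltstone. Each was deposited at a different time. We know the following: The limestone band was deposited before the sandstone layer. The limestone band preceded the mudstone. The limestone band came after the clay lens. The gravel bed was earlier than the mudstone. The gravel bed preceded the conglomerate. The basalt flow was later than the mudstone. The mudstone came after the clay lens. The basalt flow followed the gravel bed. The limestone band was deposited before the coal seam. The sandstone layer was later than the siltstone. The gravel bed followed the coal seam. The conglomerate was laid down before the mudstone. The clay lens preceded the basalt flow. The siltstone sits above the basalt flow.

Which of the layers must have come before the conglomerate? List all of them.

Directly stated before the conglomerate: the gravel bed.
The clay lens reaches the conglomerate via the clay lens → the limestone band → the coal seam → the gravel bed → the conglomerate.
The coal seam reaches the conglomerate via the coal seam → the gravel bed → the conglomerate.
The limestone band reaches the conglomerate via the limestone band → the coal seam → the gravel bed → the conglomerate.
No chain forces the sandstone layer (or any of the others) ahead of the conglomerate.

the clay lens, the coal seam, the gravel bed, the limestone band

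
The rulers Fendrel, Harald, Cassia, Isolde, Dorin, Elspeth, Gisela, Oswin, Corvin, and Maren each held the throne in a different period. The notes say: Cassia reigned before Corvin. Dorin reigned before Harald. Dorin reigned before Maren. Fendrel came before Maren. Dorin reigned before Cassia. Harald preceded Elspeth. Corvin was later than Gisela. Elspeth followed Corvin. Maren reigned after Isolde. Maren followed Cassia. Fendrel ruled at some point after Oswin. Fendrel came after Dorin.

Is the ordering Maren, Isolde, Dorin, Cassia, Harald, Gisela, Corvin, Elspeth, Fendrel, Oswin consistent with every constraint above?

The constraints require Dorin before Maren, but in the proposed sequence Maren appears ahead of Dorin. That one violation is enough.

no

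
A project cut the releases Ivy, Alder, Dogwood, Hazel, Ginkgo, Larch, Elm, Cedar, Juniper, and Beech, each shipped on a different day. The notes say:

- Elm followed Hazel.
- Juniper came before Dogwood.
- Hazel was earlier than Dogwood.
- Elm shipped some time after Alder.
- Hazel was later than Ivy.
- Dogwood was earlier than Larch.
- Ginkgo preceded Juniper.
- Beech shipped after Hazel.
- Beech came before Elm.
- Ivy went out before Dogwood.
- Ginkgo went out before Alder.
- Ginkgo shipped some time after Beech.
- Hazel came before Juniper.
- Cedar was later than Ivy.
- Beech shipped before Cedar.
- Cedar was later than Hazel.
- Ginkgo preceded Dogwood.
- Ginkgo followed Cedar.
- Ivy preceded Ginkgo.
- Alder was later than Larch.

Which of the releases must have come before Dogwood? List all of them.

Directly stated before Dogwood: Ginkgo, Hazel, Ivy, and Juniper.
Beech reaches Dogwood via Beech → Ginkgo → Dogwood.
Cedar reaches Dogwood via Cedar → Ginkgo → Dogwood.
No chain forces Larch (or any of the others) ahead of Dogwood.

Beech, Cedar, Ginkgo, Hazel, Ivy, Juniper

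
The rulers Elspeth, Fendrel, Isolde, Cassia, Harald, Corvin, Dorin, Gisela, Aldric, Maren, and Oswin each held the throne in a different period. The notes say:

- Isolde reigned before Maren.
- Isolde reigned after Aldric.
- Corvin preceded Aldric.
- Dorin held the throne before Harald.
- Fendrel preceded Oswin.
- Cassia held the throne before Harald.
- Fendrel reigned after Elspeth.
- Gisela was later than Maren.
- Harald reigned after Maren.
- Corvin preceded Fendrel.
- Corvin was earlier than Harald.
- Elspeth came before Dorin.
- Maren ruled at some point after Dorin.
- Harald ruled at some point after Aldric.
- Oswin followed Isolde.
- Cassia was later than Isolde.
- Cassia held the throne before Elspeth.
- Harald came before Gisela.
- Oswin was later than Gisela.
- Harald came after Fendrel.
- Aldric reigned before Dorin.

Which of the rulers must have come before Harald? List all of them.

Aldric, Cassia, Corvin, Dorin, Elspeth, Fendrel, Isolde, Maren

Directly stated before Harald: Aldric, Cassia, Corvin, Dorin, Fendrel, and Maren.
Elspeth reaches Harald via Elspeth → Fendrel → Harald.
Isolde reaches Harald via Isolde → Maren → Harald.
No chain forces Gisela (or any of the others) ahead of Harald.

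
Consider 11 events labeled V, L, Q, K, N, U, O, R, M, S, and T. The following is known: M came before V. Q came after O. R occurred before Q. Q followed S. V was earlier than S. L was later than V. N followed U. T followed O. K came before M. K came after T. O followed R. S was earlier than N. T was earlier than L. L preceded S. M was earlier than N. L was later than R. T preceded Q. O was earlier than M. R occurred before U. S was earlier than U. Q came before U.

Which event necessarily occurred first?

R has a chain of constraints placing it before every other event, so R must be first.

R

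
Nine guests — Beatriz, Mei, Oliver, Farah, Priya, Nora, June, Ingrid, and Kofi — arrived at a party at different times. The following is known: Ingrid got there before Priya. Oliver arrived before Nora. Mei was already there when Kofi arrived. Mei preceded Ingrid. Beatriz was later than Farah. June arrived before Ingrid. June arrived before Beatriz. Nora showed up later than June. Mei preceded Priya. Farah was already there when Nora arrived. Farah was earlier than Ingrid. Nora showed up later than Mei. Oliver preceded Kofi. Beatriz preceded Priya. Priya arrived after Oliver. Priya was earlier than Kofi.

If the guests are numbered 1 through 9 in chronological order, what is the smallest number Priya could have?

7

Beatriz, Farah, Ingrid, June, Mei, and Oliver must all come before Priya — 6 forced predecessors.
Nothing else is forced ahead of Priya, so their earliest slot is position 6 + 1 = 7.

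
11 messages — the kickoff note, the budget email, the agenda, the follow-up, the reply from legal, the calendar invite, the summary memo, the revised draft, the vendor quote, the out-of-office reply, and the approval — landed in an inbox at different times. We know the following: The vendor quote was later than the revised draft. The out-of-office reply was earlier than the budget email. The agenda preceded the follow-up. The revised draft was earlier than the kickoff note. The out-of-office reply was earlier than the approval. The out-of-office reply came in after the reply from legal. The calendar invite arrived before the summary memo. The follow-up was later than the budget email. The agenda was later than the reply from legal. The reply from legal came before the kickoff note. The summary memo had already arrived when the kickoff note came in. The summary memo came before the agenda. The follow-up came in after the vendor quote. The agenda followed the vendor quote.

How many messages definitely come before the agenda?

5

Directly stated before the agenda: the reply from legal, the summary memo, and the vendor quote.
The calendar invite reaches the agenda via the calendar invite → the summary memo → the agenda.
The revised draft reaches the agenda via the revised draft → the vendor quote → the agenda.
No chain forces the follow-up (or any of the others) ahead of the agenda.
That's the calendar invite, the reply from legal, the revised draft, the summary memo, and the vendor quote — 5 in all.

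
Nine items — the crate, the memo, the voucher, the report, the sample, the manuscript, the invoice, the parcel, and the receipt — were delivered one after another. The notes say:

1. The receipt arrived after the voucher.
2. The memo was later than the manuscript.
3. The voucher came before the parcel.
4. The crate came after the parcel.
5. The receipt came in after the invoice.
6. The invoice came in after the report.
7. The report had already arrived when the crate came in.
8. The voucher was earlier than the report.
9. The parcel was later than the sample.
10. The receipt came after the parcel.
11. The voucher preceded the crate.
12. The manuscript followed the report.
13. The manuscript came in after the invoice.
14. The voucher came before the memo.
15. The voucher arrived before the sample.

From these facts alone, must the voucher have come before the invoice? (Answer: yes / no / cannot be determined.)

yes

Chain the constraints: the voucher → the report → the invoice. Each link is directly stated, so the voucher comes before the invoice.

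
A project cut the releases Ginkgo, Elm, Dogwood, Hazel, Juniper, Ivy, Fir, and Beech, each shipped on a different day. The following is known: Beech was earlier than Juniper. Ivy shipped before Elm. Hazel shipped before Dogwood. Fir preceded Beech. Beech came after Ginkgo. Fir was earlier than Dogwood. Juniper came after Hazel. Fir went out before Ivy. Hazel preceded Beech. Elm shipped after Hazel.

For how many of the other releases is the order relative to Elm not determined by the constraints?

4

Forced before Elm: Fir, Hazel, and Ivy.
That leaves Beech, Dogwood, Ginkgo, and Juniper with no forced order relative to Elm — 4.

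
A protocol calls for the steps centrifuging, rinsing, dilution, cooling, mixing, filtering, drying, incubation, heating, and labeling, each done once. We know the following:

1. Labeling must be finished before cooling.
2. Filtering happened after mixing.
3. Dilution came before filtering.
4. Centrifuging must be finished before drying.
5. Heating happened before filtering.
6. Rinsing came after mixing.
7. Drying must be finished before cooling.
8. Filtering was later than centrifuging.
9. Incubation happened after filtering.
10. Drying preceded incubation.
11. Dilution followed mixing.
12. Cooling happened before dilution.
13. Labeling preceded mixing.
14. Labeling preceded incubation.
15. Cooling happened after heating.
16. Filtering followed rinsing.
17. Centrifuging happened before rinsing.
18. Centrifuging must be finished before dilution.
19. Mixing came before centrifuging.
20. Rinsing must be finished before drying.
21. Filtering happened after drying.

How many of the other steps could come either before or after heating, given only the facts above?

Forced after heating: cooling, dilution, filtering, and incubation.
That leaves centrifuging, drying, labeling, mixing, and rinsing with no forced order relative to heating — 5.

5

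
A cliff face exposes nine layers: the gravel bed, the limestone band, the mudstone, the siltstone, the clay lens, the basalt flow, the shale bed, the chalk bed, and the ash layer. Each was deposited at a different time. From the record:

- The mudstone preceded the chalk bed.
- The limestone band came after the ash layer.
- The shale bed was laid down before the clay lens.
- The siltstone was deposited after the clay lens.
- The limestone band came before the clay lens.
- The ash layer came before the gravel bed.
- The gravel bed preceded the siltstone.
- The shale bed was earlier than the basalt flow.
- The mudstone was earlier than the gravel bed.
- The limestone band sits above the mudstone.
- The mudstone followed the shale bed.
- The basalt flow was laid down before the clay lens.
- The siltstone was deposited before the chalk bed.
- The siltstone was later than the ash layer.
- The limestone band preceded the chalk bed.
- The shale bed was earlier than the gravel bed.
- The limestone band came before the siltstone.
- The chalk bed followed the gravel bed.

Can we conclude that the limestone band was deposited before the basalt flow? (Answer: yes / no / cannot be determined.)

No chain of stated constraints runs from the limestone band to the basalt flow, and none runs from the basalt flow to the limestone band either.
So the relative order of the limestone band and the basalt flow is not fixed by the given facts.

cannot be determined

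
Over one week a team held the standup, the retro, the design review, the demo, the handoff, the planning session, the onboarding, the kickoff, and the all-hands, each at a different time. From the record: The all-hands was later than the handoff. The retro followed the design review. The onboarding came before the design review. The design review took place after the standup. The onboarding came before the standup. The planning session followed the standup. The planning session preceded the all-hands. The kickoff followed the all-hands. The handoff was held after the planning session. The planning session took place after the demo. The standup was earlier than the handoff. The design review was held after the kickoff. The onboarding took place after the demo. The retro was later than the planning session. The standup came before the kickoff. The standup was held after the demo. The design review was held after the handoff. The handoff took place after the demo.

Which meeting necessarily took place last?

the retro

Every other meeting has a chain of constraints placing it before the retro, so the retro is last.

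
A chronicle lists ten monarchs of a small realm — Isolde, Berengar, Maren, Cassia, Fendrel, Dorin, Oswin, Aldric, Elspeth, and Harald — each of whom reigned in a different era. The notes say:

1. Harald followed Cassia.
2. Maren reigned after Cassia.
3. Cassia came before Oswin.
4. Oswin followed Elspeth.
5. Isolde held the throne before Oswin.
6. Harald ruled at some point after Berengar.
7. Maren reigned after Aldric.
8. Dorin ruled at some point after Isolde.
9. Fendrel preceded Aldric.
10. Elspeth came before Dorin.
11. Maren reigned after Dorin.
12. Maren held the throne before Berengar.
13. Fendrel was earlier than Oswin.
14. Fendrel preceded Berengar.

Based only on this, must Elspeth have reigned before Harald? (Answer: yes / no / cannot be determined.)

Chain the constraints: Elspeth → Dorin → Maren → Berengar → Harald. Each link is directly stated, so Elspeth comes before Harald.

yes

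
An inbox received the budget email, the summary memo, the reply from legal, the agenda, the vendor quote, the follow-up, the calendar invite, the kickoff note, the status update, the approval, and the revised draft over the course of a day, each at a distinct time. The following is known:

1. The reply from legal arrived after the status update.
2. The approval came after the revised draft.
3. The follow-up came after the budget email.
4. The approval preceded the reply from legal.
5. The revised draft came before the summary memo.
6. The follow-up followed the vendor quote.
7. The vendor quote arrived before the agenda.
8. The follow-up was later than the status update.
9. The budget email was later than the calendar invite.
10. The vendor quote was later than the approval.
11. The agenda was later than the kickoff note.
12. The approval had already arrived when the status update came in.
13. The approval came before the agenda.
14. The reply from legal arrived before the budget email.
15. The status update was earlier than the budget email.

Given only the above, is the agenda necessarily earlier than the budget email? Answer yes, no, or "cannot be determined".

cannot be determined

No chain of stated constraints runs from the agenda to the budget email, and none runs from the budget email to the agenda either.
So the relative order of the agenda and the budget email is not fixed by the given facts.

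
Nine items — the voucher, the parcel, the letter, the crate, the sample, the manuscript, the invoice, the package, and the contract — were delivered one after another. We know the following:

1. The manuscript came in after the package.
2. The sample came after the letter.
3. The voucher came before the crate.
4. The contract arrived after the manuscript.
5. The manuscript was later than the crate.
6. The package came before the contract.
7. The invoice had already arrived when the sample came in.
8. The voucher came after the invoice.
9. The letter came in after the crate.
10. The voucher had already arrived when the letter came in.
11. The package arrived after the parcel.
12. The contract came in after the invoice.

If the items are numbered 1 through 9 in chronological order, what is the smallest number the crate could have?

The invoice and the voucher must both come before the crate — 2 forced predecessors.
Nothing else is forced ahead of the crate, so its earliest slot is position 2 + 1 = 3.

3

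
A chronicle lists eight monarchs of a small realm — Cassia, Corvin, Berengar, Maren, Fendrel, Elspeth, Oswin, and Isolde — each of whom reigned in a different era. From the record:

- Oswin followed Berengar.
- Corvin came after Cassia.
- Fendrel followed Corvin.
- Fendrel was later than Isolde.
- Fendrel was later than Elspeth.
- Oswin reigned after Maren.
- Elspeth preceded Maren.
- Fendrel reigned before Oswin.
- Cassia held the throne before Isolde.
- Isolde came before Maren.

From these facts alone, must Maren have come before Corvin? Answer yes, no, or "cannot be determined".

cannot be determined

No chain of stated constraints runs from Maren to Corvin, and none runs from Corvin to Maren either.
So the relative order of Maren and Corvin is not fixed by the given facts.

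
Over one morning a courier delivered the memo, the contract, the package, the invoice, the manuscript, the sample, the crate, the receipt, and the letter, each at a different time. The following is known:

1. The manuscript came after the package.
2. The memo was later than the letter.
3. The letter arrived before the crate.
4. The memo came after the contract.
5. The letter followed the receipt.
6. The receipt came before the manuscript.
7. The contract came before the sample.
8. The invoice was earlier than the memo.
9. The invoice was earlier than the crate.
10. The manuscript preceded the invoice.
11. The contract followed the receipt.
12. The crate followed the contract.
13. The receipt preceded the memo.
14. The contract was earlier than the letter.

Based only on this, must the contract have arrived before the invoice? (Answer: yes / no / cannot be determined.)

No chain of stated constraints runs from the contract to the invoice, and none runs from the invoice to the contract either.
So the relative order of the contract and the invoice is not fixed by the given facts.

cannot be determined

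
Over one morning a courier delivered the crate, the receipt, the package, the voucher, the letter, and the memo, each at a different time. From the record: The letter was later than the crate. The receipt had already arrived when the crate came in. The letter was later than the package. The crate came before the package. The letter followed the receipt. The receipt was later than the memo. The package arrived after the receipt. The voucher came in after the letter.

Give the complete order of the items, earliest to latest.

The constraints fix every adjacent pair, so only one ordering works:
the memo → the receipt → the crate → the package → the letter → the voucher.

the memo, the receipt, the crate, the package, the letter, the voucher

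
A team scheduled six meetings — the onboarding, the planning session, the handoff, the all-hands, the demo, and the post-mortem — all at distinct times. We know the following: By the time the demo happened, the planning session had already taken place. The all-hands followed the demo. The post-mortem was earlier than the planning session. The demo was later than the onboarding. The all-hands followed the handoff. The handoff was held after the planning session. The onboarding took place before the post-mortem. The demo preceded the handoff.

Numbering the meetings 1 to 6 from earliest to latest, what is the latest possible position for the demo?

The demo must come before the all-hands and the handoff — 2 meetings forced after it.
Everything else can be placed before the demo in some valid order, so the demo can sit as late as position 6 − 2 = 4.

4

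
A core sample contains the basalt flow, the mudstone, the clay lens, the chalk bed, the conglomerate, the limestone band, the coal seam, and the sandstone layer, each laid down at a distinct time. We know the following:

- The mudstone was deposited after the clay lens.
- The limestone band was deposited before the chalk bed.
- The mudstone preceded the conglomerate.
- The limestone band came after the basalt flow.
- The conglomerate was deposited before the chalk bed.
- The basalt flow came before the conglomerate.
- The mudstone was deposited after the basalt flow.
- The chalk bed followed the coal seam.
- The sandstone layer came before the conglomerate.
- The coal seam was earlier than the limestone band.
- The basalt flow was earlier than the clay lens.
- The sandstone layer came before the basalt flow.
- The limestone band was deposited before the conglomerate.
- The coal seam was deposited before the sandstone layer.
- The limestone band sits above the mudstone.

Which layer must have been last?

Every other layer has a chain of constraints placing it before the chalk bed, so the chalk bed is last.

the chalk bed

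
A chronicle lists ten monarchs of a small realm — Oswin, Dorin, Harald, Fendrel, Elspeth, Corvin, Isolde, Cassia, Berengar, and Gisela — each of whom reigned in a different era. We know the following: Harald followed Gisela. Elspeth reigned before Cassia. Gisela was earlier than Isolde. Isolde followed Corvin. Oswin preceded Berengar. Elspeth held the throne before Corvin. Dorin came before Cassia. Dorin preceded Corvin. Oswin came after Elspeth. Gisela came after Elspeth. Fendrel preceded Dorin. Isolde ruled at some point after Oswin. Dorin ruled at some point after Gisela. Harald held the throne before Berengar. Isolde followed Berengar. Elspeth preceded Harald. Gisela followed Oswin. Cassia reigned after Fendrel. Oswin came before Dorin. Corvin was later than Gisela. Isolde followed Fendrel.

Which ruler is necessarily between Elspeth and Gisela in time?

Tracing the constraints gives Elspeth → Oswin → Gisela, so Oswin sits after Elspeth and before Gisela.
No other ruler is forced both after Elspeth and before Gisela.

Oswin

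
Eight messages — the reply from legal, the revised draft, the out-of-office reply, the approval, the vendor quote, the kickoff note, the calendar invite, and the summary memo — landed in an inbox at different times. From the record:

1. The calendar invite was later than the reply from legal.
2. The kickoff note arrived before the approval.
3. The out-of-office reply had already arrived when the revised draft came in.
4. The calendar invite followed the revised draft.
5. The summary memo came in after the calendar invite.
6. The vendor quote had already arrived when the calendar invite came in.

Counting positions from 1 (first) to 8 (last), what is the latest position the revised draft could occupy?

6

The revised draft must come before the calendar invite and the summary memo — 2 messages forced after it.
Everything else can be placed before the revised draft in some valid order, so the revised draft can sit as late as position 8 − 2 = 6.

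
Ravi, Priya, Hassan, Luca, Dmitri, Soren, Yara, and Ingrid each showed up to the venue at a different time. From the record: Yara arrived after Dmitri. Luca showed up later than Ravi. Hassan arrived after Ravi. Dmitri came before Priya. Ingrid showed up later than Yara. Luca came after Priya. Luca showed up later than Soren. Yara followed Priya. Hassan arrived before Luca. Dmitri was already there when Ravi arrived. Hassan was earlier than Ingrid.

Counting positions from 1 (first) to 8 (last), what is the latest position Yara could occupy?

7

Yara must come before Ingrid — 1 guest forced after them.
Everything else can be placed before Yara in some valid order, so Yara can sit as late as position 8 − 1 = 7.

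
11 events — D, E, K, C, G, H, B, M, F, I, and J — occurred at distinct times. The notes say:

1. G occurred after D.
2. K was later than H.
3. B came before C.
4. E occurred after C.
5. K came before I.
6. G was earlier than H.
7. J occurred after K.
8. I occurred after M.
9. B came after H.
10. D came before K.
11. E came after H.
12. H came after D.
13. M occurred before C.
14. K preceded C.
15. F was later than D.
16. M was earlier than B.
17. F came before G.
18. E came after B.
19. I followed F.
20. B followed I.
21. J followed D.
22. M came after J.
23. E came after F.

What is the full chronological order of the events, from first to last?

D, F, G, H, K, J, M, I, B, C, E

The constraints fix every adjacent pair, so only one ordering works:
D → F → G → H → K → J → M → I → B → C → E.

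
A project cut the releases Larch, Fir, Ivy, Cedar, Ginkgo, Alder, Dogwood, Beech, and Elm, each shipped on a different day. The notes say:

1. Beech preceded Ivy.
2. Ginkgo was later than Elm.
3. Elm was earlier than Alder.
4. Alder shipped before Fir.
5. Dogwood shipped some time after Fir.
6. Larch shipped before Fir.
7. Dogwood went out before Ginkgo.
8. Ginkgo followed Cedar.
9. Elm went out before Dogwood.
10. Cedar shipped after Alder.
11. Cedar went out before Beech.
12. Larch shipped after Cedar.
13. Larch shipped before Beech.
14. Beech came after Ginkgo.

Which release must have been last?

Ivy

Every other release has a chain of constraints placing it before Ivy, so Ivy is last.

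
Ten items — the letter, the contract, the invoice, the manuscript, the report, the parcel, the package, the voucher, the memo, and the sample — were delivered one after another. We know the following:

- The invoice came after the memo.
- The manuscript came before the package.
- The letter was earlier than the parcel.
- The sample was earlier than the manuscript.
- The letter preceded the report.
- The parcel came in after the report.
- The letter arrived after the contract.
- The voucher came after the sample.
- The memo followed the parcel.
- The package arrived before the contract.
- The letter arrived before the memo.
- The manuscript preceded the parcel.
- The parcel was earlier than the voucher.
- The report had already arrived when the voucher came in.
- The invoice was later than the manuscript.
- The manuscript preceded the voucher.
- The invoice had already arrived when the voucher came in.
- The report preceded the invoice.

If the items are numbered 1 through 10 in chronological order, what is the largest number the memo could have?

The memo must come before the invoice and the voucher — 2 items forced after it.
Everything else can be placed before the memo in some valid order, so the memo can sit as late as position 10 − 2 = 8.

8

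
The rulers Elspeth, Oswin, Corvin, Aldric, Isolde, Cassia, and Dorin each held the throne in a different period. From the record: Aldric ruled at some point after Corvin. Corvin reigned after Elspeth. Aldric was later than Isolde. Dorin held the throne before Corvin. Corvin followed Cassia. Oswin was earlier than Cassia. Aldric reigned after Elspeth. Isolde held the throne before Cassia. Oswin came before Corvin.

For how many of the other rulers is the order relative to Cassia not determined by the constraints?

2

Forced before Cassia: Isolde and Oswin; forced after Cassia: Aldric and Corvin.
That leaves Dorin and Elspeth with no forced order relative to Cassia — 2.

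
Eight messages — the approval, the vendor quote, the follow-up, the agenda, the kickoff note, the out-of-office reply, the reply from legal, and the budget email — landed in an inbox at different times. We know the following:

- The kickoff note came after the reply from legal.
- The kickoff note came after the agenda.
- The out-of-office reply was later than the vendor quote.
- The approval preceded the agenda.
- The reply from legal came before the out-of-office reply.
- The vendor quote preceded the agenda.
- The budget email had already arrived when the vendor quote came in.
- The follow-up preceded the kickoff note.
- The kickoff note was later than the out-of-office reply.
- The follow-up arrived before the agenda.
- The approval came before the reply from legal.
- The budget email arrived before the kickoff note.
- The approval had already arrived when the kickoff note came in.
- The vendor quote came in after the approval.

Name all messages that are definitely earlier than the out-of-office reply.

Directly stated before the out-of-office reply: the reply from legal and the vendor quote.
The approval reaches the out-of-office reply via the approval → the reply from legal → the out-of-office reply.
The budget email reaches the out-of-office reply via the budget email → the vendor quote → the out-of-office reply.

the approval, the budget email, the reply from legal, the vendor quote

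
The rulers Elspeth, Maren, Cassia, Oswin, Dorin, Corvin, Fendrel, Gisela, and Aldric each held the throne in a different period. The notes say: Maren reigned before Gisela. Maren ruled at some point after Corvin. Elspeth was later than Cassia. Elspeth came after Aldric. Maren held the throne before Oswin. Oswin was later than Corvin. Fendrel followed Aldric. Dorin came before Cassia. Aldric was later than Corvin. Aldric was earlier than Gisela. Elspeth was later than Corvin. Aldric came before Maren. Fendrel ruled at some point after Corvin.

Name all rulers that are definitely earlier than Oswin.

Aldric, Corvin, Maren

Directly stated before Oswin: Corvin and Maren.
Aldric reaches Oswin via Aldric → Maren → Oswin.
No chain forces Fendrel (or any of the others) ahead of Oswin.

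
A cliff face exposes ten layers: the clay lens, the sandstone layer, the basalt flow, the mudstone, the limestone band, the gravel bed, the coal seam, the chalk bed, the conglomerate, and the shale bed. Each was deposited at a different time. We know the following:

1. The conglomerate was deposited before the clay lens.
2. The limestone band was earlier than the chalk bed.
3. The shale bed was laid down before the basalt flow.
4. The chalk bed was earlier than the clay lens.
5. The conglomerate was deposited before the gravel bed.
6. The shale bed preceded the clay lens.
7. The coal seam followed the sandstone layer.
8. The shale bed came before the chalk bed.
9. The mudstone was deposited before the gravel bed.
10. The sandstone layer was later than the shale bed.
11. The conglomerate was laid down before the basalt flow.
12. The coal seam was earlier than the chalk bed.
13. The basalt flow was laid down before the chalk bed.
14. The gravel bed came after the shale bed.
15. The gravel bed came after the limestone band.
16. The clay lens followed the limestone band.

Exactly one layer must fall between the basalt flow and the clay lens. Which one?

the chalk bed

Tracing the constraints gives the basalt flow → the chalk bed → the clay lens, so the chalk bed sits after the basalt flow and before the clay lens.
No other layer is forced both after the basalt flow and before the clay lens.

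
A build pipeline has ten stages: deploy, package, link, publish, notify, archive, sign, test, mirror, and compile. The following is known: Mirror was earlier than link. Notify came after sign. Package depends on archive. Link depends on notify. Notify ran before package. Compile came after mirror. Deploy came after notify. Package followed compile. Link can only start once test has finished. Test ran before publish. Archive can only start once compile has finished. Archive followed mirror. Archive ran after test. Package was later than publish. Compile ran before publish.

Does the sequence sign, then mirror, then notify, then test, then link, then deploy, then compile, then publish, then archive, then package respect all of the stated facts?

yes

Check each stated constraint against the proposed order — e.g. mirror is ahead of archive; notify is ahead of package. Every pair is in the required order; nothing is violated.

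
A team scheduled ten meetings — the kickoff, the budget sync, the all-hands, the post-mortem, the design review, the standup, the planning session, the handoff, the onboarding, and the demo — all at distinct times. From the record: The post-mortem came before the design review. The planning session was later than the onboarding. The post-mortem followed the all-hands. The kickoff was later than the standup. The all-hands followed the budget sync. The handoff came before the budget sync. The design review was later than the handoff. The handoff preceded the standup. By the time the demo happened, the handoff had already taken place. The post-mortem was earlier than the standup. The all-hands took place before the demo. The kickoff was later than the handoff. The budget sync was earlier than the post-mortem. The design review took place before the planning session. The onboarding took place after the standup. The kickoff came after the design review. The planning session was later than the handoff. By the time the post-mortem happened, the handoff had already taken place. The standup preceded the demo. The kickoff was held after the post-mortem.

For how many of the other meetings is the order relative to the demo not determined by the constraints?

Forced before the demo: the all-hands, the budget sync, the handoff, the post-mortem, and the standup.
That leaves the design review, the kickoff, the onboarding, and the planning session with no forced order relative to the demo — 4.

4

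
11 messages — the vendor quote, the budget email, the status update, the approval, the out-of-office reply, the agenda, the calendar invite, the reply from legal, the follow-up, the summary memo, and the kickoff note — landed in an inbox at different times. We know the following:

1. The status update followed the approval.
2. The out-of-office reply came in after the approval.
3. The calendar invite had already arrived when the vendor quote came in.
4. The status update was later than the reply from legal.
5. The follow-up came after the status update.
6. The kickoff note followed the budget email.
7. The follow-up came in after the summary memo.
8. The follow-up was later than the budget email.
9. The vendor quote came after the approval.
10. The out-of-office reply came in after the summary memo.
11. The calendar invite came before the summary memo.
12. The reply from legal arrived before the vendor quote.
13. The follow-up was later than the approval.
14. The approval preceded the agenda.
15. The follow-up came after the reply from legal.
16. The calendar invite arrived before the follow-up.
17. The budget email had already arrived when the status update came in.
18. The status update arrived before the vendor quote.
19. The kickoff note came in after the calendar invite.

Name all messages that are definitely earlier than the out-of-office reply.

the approval, the calendar invite, the summary memo

Directly stated before the out-of-office reply: the approval and the summary memo.
The calendar invite reaches the out-of-office reply via the calendar invite → the summary memo → the out-of-office reply.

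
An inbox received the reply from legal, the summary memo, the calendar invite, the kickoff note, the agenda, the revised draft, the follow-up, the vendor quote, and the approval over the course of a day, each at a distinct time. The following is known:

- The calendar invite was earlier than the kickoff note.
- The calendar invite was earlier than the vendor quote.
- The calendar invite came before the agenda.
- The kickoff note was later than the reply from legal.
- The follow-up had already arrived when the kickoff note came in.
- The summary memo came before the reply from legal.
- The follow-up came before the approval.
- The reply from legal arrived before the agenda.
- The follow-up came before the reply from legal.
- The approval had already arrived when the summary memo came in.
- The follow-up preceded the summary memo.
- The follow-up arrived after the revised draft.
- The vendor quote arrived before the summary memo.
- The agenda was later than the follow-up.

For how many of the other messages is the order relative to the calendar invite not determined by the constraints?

Forced after the calendar invite: the agenda, the kickoff note, the reply from legal, the summary memo, and the vendor quote.
That leaves the approval, the follow-up, and the revised draft with no forced order relative to the calendar invite — 3.

3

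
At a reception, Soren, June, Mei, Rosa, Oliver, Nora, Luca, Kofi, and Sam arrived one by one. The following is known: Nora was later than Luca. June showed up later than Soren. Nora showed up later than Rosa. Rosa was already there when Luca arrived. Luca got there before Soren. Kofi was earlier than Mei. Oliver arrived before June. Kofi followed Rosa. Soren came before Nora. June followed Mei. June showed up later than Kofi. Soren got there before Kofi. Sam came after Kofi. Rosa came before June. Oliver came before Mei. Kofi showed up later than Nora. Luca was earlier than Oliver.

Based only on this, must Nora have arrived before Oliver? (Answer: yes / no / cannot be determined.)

No chain of stated constraints runs from Nora to Oliver, and none runs from Oliver to Nora either.
So the relative order of Nora and Oliver is not fixed by the given facts.

cannot be determined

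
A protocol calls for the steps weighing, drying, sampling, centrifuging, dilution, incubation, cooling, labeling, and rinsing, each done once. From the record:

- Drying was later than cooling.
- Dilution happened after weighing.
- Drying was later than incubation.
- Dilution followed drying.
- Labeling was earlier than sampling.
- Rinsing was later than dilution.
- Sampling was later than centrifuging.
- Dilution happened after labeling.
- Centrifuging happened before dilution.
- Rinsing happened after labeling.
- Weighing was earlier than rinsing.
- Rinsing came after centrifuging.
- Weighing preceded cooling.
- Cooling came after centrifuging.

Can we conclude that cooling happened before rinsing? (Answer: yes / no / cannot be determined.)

yes

Chain the constraints: cooling → drying → dilution → rinsing. Each link is directly stated, so cooling comes before rinsing.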